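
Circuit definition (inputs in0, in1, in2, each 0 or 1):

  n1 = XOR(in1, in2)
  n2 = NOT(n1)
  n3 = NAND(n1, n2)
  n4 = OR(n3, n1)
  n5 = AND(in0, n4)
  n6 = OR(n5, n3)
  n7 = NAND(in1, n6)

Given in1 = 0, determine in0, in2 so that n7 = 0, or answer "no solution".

no solution exists

With in1 = 0 fixed, none of the 4 settings of in0, in2 give n7 = 0.
For example, with in0=1, in2=1:
n1 = XOR(in1, in2) = XOR(0, 1) = 1
n2 = NOT(n1) = NOT 1 = 0
n3 = NAND(n1, n2) = NAND(1, 0) = 1
n4 = OR(n3, n1) = OR(1, 1) = 1
n5 = AND(in0, n4) = AND(1, 1) = 1
n6 = OR(n5, n3) = OR(1, 1) = 1
n7 = NAND(in1, n6) = NAND(0, 1) = 1
giving n7 = 1 ≠ 0.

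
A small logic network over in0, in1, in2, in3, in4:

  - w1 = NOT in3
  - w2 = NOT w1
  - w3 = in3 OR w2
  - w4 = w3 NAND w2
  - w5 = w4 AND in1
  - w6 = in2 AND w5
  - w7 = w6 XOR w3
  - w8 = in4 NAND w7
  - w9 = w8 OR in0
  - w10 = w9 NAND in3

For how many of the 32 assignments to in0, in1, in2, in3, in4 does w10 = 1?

20

w10 = w9 NAND in3 must be 1, so at least one of w9, in3 is 0.
Enumerating the 32 input combinations, 20 give w10 = 1 and 12 give w10 = 0.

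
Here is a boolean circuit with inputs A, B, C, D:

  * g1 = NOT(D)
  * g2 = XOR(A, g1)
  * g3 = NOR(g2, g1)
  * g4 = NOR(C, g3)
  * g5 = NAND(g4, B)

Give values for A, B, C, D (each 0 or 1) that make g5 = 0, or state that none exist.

Check with A=0, B=1, C=0, D=0:
g1 = NOT(D) = NOT 0 = 1
g2 = XOR(A, g1) = XOR(0, 1) = 1
g3 = NOR(g2, g1) = NOR(1, 1) = 0
g4 = NOR(C, g3) = NOR(0, 0) = 1
g5 = NAND(g4, B) = NAND(1, 1) = 0
So g5 = 0 as required.

A=0, B=1, C=0, D=0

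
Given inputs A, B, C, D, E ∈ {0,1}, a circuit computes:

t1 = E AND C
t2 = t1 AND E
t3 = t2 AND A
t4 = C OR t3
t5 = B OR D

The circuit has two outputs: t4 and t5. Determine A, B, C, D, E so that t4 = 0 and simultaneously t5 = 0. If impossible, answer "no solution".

Check with A=0, B=0, C=0, D=0, E=0:
t1 = E AND C = 0 AND 0 = 0
t2 = t1 AND E = 0 AND 0 = 0
t3 = t2 AND A = 0 AND 0 = 0
t4 = C OR t3 = 0 OR 0 = 0
t5 = B OR D = 0 OR 0 = 0
So t4 = 0 and t5 = 0.

A=0, B=0, C=0, D=0, E=0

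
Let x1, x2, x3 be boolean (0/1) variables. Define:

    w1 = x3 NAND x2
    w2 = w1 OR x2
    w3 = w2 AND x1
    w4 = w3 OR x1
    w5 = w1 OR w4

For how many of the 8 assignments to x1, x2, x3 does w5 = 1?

w5 = w1 OR w4 must be 1, so at least one of w1, w4 is 1.
Enumerating the 8 input combinations, 7 give w5 = 1 and 1 give w5 = 0.

7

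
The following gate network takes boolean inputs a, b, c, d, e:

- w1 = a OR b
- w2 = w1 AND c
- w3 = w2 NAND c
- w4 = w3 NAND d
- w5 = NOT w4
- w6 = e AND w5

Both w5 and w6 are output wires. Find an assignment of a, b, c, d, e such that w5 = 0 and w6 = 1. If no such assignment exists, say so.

Across all 32 input combinations, none give both w5 = 0 and w6 = 1.

no solution exists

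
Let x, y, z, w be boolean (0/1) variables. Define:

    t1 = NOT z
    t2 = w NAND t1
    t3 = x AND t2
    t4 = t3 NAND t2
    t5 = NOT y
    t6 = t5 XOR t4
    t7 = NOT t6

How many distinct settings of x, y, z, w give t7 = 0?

t7 = NOT t6 must be 0, so t6 = 1.
t6 = t5 XOR t4 must be 1, so t5 and t4 differ.
Enumerating the 16 input combinations, 8 give t7 = 0 and 8 give t7 = 1.

8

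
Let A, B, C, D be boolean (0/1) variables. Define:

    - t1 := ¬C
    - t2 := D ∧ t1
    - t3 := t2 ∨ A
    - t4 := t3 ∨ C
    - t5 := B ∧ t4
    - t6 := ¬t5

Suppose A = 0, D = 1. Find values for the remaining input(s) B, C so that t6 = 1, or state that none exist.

B=0, C=1

t6 = ¬t5 must be 1, so t5 = 0.
t5 = B ∧ t4 must be 0, so at least one of B, t4 is 0.
Check with A = 0, D = 1 and B=0, C=1:
t1 = ¬C = ¬1 = 0
t2 = D ∧ t1 = 1 ∧ 0 = 0
t3 = t2 ∨ A = 0 ∨ 0 = 0
t4 = t3 ∨ C = 0 ∨ 1 = 1
t5 = B ∧ t4 = 0 ∧ 1 = 0
t6 = ¬t5 = ¬0 = 1
So t6 = 1.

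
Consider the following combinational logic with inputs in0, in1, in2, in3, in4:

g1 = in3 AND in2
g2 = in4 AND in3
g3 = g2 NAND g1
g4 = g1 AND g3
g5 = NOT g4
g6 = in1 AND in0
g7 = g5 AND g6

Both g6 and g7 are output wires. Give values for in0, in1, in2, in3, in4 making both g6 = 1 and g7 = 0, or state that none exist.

Check with in0=1, in1=1, in2=1, in3=1, in4=0:
g1 = in3 AND in2 = 1 AND 1 = 1
g2 = in4 AND in3 = 0 AND 1 = 0
g3 = g2 NAND g1 = 0 NAND 1 = 1
g4 = g1 AND g3 = 1 AND 1 = 1
g5 = NOT g4 = NOT 1 = 0
g6 = in1 AND in0 = 1 AND 1 = 1
g7 = g5 AND g6 = 0 AND 1 = 0
So g6 = 1 and g7 = 0.

in0=1, in1=1, in2=1, in3=1, in4=0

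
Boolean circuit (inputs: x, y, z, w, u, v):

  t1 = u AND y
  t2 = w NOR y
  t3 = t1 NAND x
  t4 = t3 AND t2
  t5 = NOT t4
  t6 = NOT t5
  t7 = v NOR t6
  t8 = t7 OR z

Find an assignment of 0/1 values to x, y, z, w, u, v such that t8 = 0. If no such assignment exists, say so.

x=0 y=0 z=0 w=0 u=0 v=0

t8 = t7 OR z must be 0, so both t7 = 0 and z = 0.
t7 = v NOR t6 must be 0, so at least one of v, t6 is 1.
Check with x=0 y=0 z=0 w=0 u=0 v=0:
t1 = u AND y = 0 AND 0 = 0
t2 = w NOR y = 0 NOR 0 = 1
t3 = t1 NAND x = 0 NAND 0 = 1
t4 = t3 AND t2 = 1 AND 1 = 1
t5 = NOT t4 = NOT 1 = 0
t6 = NOT t5 = NOT 0 = 1
t7 = v NOR t6 = 0 NOR 1 = 0
t8 = t7 OR z = 0 OR 0 = 0
So t8 = 0 as required.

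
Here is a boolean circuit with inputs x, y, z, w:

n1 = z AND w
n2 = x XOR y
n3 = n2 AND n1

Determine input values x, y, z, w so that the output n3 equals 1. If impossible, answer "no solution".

n3 = n2 AND n1 must be 1, so both n2 = 1 and n1 = 1.
Check with x=0, y=1, z=1, w=1:
n1 = z AND w = 1 AND 1 = 1
n2 = x XOR y = 0 XOR 1 = 1
n3 = n2 AND n1 = 1 AND 1 = 1
So n3 = 1 as required.

x=0, y=1, z=1, w=1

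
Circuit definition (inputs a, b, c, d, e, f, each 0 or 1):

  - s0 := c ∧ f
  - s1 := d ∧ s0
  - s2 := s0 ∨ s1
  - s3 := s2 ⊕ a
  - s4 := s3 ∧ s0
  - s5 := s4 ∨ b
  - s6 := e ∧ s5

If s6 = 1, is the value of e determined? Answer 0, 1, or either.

1

s6 = e ∧ s5 must be 1, so both e = 1 and s5 = 1.
s5 = s4 ∨ b must be 1, so at least one of s4, b is 1.
Every assignment with s6 = 1 has e = 1; there are 18 such assignment(s).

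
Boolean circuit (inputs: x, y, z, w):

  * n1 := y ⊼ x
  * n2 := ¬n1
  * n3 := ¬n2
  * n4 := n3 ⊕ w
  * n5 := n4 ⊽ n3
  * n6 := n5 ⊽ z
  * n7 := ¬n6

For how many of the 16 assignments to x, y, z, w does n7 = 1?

n7 = ¬n6 must be 1, so n6 = 0.
n6 = n5 ⊽ z must be 0, so at least one of n5, z is 1.
Enumerating the 16 input combinations, 9 give n7 = 1 and 7 give n7 = 0.

9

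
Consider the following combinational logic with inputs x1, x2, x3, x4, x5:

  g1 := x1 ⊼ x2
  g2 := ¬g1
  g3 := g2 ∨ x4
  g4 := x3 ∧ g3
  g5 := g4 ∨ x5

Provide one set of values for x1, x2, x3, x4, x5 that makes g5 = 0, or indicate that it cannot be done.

x1=1, x2=0, x3=0, x4=0, x5=0

g5 = g4 ∨ x5 must be 0, so both g4 = 0 and x5 = 0.
g4 = x3 ∧ g3 must be 0, so at least one of x3, g3 is 0.
Check with x1=1, x2=0, x3=0, x4=0, x5=0:
g1 = x1 ⊼ x2 = 1 ⊼ 0 = 1
g2 = ¬g1 = ¬1 = 0
g3 = g2 ∨ x4 = 0 ∨ 0 = 0
g4 = x3 ∧ g3 = 0 ∧ 0 = 0
g5 = g4 ∨ x5 = 0 ∨ 0 = 0
So g5 = 0 as required.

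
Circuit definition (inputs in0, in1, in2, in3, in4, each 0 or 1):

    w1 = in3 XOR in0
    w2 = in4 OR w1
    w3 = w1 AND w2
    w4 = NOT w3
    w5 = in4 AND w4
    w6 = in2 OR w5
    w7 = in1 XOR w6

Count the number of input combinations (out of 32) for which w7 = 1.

w7 = in1 XOR w6 must be 1, so in1 and w6 differ.
Enumerating the 32 input combinations, 16 give w7 = 1 and 16 give w7 = 0.

16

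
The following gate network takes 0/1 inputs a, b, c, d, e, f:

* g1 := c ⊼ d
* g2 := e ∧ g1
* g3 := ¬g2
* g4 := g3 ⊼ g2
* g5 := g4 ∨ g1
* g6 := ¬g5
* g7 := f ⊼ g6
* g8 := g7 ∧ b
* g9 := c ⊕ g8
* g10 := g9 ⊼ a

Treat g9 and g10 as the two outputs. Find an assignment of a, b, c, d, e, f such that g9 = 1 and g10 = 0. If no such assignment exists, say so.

a=1, b=0, c=1, d=1, e=0, f=1

Check with a=1, b=0, c=1, d=1, e=0, f=1:
g1 = c ⊼ d = 1 ⊼ 1 = 0
g2 = e ∧ g1 = 0 ∧ 0 = 0
g3 = ¬g2 = ¬0 = 1
g4 = g3 ⊼ g2 = 1 ⊼ 0 = 1
g5 = g4 ∨ g1 = 1 ∨ 0 = 1
g6 = ¬g5 = ¬1 = 0
g7 = f ⊼ g6 = 1 ⊼ 0 = 1
g8 = g7 ∧ b = 1 ∧ 0 = 0
g9 = c ⊕ g8 = 1 ⊕ 0 = 1
g10 = g9 ⊼ a = 1 ⊼ 1 = 0
So g9 = 1 and g10 = 0.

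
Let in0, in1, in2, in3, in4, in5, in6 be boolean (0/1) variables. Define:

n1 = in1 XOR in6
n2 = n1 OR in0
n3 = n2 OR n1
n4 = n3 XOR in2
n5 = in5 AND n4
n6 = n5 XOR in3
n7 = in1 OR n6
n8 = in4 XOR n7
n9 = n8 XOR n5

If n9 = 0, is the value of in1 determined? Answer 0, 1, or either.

either

Both values of in1 occur among assignments with n9 = 0:
  in1=0: in0=0, in1=0, in2=0, in3=0, in4=0, in5=0, in6=0
  in1=1: in0=0, in1=1, in2=0, in3=0, in4=0, in5=1, in6=0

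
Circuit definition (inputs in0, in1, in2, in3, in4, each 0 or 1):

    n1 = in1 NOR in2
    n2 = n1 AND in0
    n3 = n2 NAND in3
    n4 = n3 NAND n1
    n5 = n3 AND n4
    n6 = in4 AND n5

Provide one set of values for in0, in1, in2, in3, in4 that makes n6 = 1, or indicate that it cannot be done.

in0=1, in1=1, in2=0, in3=1, in4=1

n6 = in4 AND n5 must be 1, so both in4 = 1 and n5 = 1.
n5 = n3 AND n4 must be 1, so both n3 = 1 and n4 = 1.
n3 = n2 NAND in3 must be 1, so at least one of n2, in3 is 0.
Check with in0=1, in1=1, in2=0, in3=1, in4=1:
n1 = in1 NOR in2 = 1 NOR 0 = 0
n2 = n1 AND in0 = 0 AND 1 = 0
n3 = n2 NAND in3 = 0 NAND 1 = 1
n4 = n3 NAND n1 = 1 NAND 0 = 1
n5 = n3 AND n4 = 1 AND 1 = 1
n6 = in4 AND n5 = 1 AND 1 = 1
So n6 = 1 as required.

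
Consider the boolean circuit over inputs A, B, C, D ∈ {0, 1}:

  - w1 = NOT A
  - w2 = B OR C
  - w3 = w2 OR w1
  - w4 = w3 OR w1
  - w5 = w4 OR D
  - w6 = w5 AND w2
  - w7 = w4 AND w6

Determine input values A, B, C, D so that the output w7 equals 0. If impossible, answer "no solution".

A=1 B=0 C=0 D=0

Check with A=1 B=0 C=0 D=0:
w1 = NOT A = NOT 1 = 0
w2 = B OR C = 0 OR 0 = 0
w3 = w2 OR w1 = 0 OR 0 = 0
w4 = w3 OR w1 = 0 OR 0 = 0
w5 = w4 OR D = 0 OR 0 = 0
w6 = w5 AND w2 = 0 AND 0 = 0
w7 = w4 AND w6 = 0 AND 0 = 0
So w7 = 0 as required.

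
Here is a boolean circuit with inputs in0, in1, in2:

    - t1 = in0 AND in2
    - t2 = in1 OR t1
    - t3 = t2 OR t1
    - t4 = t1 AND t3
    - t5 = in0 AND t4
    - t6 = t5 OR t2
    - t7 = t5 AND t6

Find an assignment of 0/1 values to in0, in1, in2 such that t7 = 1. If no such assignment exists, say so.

t7 = t5 AND t6 must be 1, so both t5 = 1 and t6 = 1.
t5 = in0 AND t4 must be 1, so both in0 = 1 and t4 = 1.
t6 = t5 OR t2 must be 1, so at least one of t5, t2 is 1.
Check with in0=1, in1=0, in2=1:
t1 = in0 AND in2 = 1 AND 1 = 1
t2 = in1 OR t1 = 0 OR 1 = 1
t3 = t2 OR t1 = 1 OR 1 = 1
t4 = t1 AND t3 = 1 AND 1 = 1
t5 = in0 AND t4 = 1 AND 1 = 1
t6 = t5 OR t2 = 1 OR 1 = 1
t7 = t5 AND t6 = 1 AND 1 = 1
So t7 = 1 as required.

in0=1, in1=0, in2=1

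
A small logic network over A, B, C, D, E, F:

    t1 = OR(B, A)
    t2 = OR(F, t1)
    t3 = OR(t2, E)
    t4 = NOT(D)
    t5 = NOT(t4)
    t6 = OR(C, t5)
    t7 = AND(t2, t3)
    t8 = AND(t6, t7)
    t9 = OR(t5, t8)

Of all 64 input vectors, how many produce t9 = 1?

t9 = OR(t5, t8) must be 1, so at least one of t5, t8 is 1.
Enumerating the 64 input combinations, 46 give t9 = 1 and 18 give t9 = 0.

46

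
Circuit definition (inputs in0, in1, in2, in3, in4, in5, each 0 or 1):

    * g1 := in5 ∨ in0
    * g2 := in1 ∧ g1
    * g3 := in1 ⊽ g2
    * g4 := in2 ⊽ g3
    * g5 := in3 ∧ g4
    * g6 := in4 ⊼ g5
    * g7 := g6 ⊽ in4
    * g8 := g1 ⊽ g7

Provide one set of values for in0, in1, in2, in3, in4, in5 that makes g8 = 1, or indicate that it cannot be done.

in0=0, in1=1, in2=0, in3=0, in4=0, in5=0

g8 = g1 ⊽ g7 must be 1, so both g1 = 0 and g7 = 0.
g1 = in5 ∨ in0 must be 0, so both in5 = 0 and in0 = 0.
Check with in0=0, in1=1, in2=0, in3=0, in4=0, in5=0:
g1 = in5 ∨ in0 = 0 ∨ 0 = 0
g2 = in1 ∧ g1 = 1 ∧ 0 = 0
g3 = in1 ⊽ g2 = 1 ⊽ 0 = 0
g4 = in2 ⊽ g3 = 0 ⊽ 0 = 1
g5 = in3 ∧ g4 = 0 ∧ 1 = 0
g6 = in4 ⊼ g5 = 0 ⊼ 0 = 1
g7 = g6 ⊽ in4 = 1 ⊽ 0 = 0
g8 = g1 ⊽ g7 = 0 ⊽ 0 = 1
So g8 = 1 as required.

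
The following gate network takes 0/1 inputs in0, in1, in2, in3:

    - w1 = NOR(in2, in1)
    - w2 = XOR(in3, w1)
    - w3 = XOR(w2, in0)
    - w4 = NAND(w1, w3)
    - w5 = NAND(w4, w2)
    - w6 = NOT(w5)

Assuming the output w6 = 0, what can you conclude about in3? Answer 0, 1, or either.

Both values of in3 occur among assignments with w6 = 0:
  in3=0: in0=0, in1=0, in2=0, in3=0
  in3=1: in0=0, in1=0, in2=0, in3=1

either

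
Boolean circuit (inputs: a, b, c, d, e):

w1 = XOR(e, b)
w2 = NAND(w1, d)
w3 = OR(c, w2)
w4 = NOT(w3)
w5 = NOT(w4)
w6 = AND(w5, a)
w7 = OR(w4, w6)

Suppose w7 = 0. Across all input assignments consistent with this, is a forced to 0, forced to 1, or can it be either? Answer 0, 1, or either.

0

w7 = OR(w4, w6) must be 0, so both w4 = 0 and w6 = 0.
Every assignment with w7 = 0 has a = 0; there are 14 such assignment(s).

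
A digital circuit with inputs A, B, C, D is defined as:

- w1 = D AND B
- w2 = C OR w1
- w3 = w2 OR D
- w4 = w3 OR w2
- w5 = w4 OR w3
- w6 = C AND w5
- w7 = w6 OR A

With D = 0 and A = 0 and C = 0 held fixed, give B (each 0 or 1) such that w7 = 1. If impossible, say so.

With D = 0 and A = 0 and C = 0 fixed, none of the 2 settings of B give w7 = 1.
For example, with B=0:
w1 = D AND B = 0 AND 0 = 0
w2 = C OR w1 = 0 OR 0 = 0
w3 = w2 OR D = 0 OR 0 = 0
w4 = w3 OR w2 = 0 OR 0 = 0
w5 = w4 OR w3 = 0 OR 0 = 0
w6 = C AND w5 = 0 AND 0 = 0
w7 = w6 OR A = 0 OR 0 = 0
giving w7 = 0 ≠ 1.

no solution exists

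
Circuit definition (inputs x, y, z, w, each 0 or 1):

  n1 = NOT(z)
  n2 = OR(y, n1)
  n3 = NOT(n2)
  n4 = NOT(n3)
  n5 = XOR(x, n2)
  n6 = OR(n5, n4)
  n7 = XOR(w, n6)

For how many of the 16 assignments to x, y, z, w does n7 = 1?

8

n7 = XOR(w, n6) must be 1, so w and n6 differ.
Enumerating the 16 input combinations, 8 give n7 = 1 and 8 give n7 = 0.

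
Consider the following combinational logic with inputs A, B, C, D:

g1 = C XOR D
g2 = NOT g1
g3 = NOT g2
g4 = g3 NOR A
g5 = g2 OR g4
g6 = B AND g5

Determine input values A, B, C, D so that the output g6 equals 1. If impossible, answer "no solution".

A=0, B=1, C=0, D=0

Check with A=0, B=1, C=0, D=0:
g1 = C XOR D = 0 XOR 0 = 0
g2 = NOT g1 = NOT 0 = 1
g3 = NOT g2 = NOT 1 = 0
g4 = g3 NOR A = 0 NOR 0 = 1
g5 = g2 OR g4 = 1 OR 1 = 1
g6 = B AND g5 = 1 AND 1 = 1
So g6 = 1 as required.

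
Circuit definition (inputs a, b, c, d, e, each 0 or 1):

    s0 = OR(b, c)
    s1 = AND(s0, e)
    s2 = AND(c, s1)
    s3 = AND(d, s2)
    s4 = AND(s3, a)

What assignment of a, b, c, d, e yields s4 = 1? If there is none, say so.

a=1, b=0, c=1, d=1, e=1

s4 = AND(s3, a) must be 1, so both s3 = 1 and a = 1.
Check with a=1, b=0, c=1, d=1, e=1:
s0 = OR(b, c) = OR(0, 1) = 1
s1 = AND(s0, e) = AND(1, 1) = 1
s2 = AND(c, s1) = AND(1, 1) = 1
s3 = AND(d, s2) = AND(1, 1) = 1
s4 = AND(s3, a) = AND(1, 1) = 1
So s4 = 1 as required.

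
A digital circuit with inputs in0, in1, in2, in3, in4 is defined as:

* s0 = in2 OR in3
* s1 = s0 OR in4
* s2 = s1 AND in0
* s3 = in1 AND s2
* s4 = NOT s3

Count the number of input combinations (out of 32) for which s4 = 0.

7

s4 = NOT s3 must be 0, so s3 = 1.
s3 = in1 AND s2 must be 1, so both in1 = 1 and s2 = 1.
Enumerating the 32 input combinations, 7 give s4 = 0 and 25 give s4 = 1.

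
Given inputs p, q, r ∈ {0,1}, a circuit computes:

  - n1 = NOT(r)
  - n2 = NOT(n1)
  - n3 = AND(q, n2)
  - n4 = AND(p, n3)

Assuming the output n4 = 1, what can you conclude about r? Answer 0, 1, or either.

n4 = AND(p, n3) must be 1, so both p = 1 and n3 = 1.
Every assignment with n4 = 1 has r = 1; there are 1 such assignment(s).
  p=1, q=1, r=1

1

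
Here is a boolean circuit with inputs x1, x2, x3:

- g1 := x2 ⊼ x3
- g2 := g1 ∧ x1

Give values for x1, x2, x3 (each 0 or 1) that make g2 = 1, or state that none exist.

x1=1 x2=1 x3=0

g2 = g1 ∧ x1 must be 1, so both g1 = 1 and x1 = 1.
Check with x1=1 x2=1 x3=0:
g1 = x2 ⊼ x3 = 1 ⊼ 0 = 1
g2 = g1 ∧ x1 = 1 ∧ 1 = 1
So g2 = 1 as required.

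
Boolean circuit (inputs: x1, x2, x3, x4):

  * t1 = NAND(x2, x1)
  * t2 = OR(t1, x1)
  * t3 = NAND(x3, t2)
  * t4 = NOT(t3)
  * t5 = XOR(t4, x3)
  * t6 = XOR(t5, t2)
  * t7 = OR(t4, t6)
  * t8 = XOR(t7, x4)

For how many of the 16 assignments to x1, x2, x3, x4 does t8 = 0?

8

t8 = XOR(t7, x4) must be 0, so t7 and x4 are equal.
Enumerating the 16 input combinations, 8 give t8 = 0 and 8 give t8 = 1.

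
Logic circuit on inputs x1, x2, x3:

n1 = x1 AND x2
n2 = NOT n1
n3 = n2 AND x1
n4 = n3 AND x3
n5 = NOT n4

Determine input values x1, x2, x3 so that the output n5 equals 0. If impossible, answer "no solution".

n5 = NOT n4 must be 0, so n4 = 1.
n4 = n3 AND x3 must be 1, so both n3 = 1 and x3 = 1.
n3 = n2 AND x1 must be 1, so both n2 = 1 and x1 = 1.
Check with x1=1 x2=0 x3=1:
n1 = x1 AND x2 = 1 AND 0 = 0
n2 = NOT n1 = NOT 0 = 1
n3 = n2 AND x1 = 1 AND 1 = 1
n4 = n3 AND x3 = 1 AND 1 = 1
n5 = NOT n4 = NOT 1 = 0
So n5 = 0 as required.

x1=1 x2=0 x3=1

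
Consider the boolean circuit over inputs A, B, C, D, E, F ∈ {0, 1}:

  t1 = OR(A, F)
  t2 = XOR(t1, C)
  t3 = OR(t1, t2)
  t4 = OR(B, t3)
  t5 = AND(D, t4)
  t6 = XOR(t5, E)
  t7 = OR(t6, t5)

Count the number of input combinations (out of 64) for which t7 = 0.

t7 = OR(t6, t5) must be 0, so both t6 = 0 and t5 = 0.
Enumerating the 64 input combinations, 17 give t7 = 0 and 47 give t7 = 1.

17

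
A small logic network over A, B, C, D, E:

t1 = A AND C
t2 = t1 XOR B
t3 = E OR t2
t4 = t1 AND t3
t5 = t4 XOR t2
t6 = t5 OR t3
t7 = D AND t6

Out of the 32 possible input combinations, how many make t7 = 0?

t7 = D AND t6 must be 0, so at least one of D, t6 is 0.
Enumerating the 32 input combinations, 20 give t7 = 0 and 12 give t7 = 1.

20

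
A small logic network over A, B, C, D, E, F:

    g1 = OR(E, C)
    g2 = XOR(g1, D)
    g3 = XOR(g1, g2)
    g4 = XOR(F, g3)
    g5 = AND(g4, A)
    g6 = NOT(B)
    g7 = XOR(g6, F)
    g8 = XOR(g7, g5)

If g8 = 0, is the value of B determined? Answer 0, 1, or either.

either

Both values of B occur among assignments with g8 = 0:
  B=0: A=0, B=0, C=0, D=0, E=0, F=1
  B=1: A=0, B=1, C=0, D=0, E=0, F=0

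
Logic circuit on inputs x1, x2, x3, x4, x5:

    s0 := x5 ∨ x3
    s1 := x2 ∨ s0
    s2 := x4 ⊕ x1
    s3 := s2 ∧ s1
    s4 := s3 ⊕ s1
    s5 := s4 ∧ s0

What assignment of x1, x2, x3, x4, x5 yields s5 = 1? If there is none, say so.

x1=0 x2=0 x3=1 x4=0 x5=0

s5 = s4 ∧ s0 must be 1, so both s4 = 1 and s0 = 1.
Check with x1=0 x2=0 x3=1 x4=0 x5=0:
s0 = x5 ∨ x3 = 0 ∨ 1 = 1
s1 = x2 ∨ s0 = 0 ∨ 1 = 1
s2 = x4 ⊕ x1 = 0 ⊕ 0 = 0
s3 = s2 ∧ s1 = 0 ∧ 1 = 0
s4 = s3 ⊕ s1 = 0 ⊕ 1 = 1
s5 = s4 ∧ s0 = 1 ∧ 1 = 1
So s5 = 1 as required.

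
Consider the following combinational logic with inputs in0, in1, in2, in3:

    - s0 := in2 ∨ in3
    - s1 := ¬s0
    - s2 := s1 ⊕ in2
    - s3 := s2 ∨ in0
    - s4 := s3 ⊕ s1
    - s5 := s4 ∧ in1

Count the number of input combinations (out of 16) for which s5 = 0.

11

s5 = s4 ∧ in1 must be 0, so at least one of s4, in1 is 0.
Enumerating the 16 input combinations, 11 give s5 = 0 and 5 give s5 = 1.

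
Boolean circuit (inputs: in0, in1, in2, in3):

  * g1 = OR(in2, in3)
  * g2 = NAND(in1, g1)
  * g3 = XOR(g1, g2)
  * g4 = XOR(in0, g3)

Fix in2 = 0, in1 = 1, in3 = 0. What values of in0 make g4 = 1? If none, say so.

in0=0

Check with in2 = 0, in1 = 1, in3 = 0 and in0=0:
g1 = OR(in2, in3) = OR(0, 0) = 0
g2 = NAND(in1, g1) = NAND(1, 0) = 1
g3 = XOR(g1, g2) = XOR(0, 1) = 1
g4 = XOR(in0, g3) = XOR(0, 1) = 1
So g4 = 1.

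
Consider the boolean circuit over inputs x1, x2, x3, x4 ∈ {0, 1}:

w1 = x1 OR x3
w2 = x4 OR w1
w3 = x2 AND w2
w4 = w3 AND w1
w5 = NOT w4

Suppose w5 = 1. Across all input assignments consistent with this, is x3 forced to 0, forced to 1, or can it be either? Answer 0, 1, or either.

Both values of x3 occur among assignments with w5 = 1:
  x3=0: x1=0, x2=0, x3=0, x4=0
  x3=1: x1=0, x2=0, x3=1, x4=0

either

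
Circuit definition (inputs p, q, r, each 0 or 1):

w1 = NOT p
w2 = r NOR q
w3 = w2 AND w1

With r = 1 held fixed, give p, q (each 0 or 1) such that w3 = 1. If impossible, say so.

With r = 1 fixed, none of the 4 settings of p, q give w3 = 1.
For example, with p=1, q=1:
w1 = NOT p = NOT 1 = 0
w2 = r NOR q = 1 NOR 1 = 0
w3 = w2 AND w1 = 0 AND 0 = 0
giving w3 = 0 ≠ 1.

no solution exists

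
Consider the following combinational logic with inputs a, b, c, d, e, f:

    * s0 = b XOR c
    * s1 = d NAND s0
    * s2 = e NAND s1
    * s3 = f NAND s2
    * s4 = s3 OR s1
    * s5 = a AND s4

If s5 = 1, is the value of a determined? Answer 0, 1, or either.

1

s5 = a AND s4 must be 1, so both a = 1 and s4 = 1.
s4 = s3 OR s1 must be 1, so at least one of s3, s1 is 1.
Every assignment with s5 = 1 has a = 1; there are 28 such assignment(s).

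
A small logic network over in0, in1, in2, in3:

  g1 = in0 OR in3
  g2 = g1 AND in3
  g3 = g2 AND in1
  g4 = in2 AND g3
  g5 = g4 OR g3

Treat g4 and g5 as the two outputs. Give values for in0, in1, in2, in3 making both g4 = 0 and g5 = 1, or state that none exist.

Check with in0=1 in1=1 in2=0 in3=1:
g1 = in0 OR in3 = 1 OR 1 = 1
g2 = g1 AND in3 = 1 AND 1 = 1
g3 = g2 AND in1 = 1 AND 1 = 1
g4 = in2 AND g3 = 0 AND 1 = 0
g5 = g4 OR g3 = 0 OR 1 = 1
So g4 = 0 and g5 = 1.

in0=1 in1=1 in2=0 in3=1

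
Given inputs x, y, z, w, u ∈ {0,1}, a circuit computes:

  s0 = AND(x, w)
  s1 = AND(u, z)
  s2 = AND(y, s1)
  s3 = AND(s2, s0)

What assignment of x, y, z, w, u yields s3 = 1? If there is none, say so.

x=1, y=1, z=1, w=1, u=1

s3 = AND(s2, s0) must be 1, so both s2 = 1 and s0 = 1.
Check with x=1, y=1, z=1, w=1, u=1:
s0 = AND(x, w) = AND(1, 1) = 1
s1 = AND(u, z) = AND(1, 1) = 1
s2 = AND(y, s1) = AND(1, 1) = 1
s3 = AND(s2, s0) = AND(1, 1) = 1
So s3 = 1 as required.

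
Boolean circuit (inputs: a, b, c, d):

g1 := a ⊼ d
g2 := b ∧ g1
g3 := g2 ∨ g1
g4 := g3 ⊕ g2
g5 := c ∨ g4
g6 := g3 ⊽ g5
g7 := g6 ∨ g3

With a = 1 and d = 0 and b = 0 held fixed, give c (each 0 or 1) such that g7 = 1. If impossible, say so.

c=1

g7 = g6 ∨ g3 must be 1, so at least one of g6, g3 is 1.
Check with a = 1 and d = 0 and b = 0 and c=1:
g1 = a ⊼ d = 1 ⊼ 0 = 1
g2 = b ∧ g1 = 0 ∧ 1 = 0
g3 = g2 ∨ g1 = 0 ∨ 1 = 1
g4 = g3 ⊕ g2 = 1 ⊕ 0 = 1
g5 = c ∨ g4 = 1 ∨ 1 = 1
g6 = g3 ⊽ g5 = 1 ⊽ 1 = 0
g7 = g6 ∨ g3 = 0 ∨ 1 = 1
So g7 = 1.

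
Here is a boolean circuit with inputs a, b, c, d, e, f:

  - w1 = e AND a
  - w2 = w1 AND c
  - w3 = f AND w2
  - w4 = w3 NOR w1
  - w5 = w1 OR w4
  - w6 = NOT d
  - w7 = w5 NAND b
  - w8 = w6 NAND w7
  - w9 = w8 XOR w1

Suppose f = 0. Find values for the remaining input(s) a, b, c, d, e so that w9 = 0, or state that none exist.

a=1 b=0 c=1 d=0 e=0

Check with f = 0 and a=1, b=0, c=1, d=0, e=0:
w1 = e AND a = 0 AND 1 = 0
w2 = w1 AND c = 0 AND 1 = 0
w3 = f AND w2 = 0 AND 0 = 0
w4 = w3 NOR w1 = 0 NOR 0 = 1
w5 = w1 OR w4 = 0 OR 1 = 1
w6 = NOT d = NOT 0 = 1
w7 = w5 NAND b = 1 NAND 0 = 1
w8 = w6 NAND w7 = 1 NAND 1 = 0
w9 = w8 XOR w1 = 0 XOR 0 = 0
So w9 = 0.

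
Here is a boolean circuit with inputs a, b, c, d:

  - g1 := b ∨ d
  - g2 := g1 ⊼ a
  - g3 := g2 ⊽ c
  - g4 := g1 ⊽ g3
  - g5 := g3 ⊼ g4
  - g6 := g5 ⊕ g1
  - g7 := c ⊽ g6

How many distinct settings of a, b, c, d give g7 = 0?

g7 = c ⊽ g6 must be 0, so at least one of c, g6 is 1.
Enumerating the 16 input combinations, 10 give g7 = 0 and 6 give g7 = 1.

10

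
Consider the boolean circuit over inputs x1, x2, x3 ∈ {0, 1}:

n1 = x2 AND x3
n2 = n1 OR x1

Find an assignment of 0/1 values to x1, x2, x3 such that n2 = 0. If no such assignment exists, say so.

x1=0 x2=0 x3=1

Check with x1=0 x2=0 x3=1:
n1 = x2 AND x3 = 0 AND 1 = 0
n2 = n1 OR x1 = 0 OR 0 = 0
So n2 = 0 as required.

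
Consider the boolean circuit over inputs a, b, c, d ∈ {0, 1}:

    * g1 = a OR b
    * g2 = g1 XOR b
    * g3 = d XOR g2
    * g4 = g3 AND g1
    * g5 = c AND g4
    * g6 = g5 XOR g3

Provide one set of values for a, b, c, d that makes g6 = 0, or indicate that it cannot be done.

Check with a=1, b=0, c=1, d=0:
g1 = a OR b = 1 OR 0 = 1
g2 = g1 XOR b = 1 XOR 0 = 1
g3 = d XOR g2 = 0 XOR 1 = 1
g4 = g3 AND g1 = 1 AND 1 = 1
g5 = c AND g4 = 1 AND 1 = 1
g6 = g5 XOR g3 = 1 XOR 1 = 0
So g6 = 0 as required.

a=1, b=0, c=1, d=0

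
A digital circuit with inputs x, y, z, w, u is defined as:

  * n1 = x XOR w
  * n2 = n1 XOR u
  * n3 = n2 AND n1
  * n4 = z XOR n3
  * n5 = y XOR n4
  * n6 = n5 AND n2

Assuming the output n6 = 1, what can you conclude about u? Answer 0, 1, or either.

Both values of u occur among assignments with n6 = 1:
  u=0: x=0, y=0, z=0, w=1, u=0
  u=1: x=0, y=0, z=1, w=0, u=1

either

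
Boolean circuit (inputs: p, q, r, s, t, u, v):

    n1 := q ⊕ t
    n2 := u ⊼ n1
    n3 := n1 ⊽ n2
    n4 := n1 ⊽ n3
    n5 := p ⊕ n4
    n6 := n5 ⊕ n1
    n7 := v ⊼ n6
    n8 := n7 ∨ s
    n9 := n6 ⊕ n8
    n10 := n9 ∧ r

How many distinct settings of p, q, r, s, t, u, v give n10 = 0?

88

n10 = n9 ∧ r must be 0, so at least one of n9, r is 0.
Enumerating the 128 input combinations, 88 give n10 = 0 and 40 give n10 = 1.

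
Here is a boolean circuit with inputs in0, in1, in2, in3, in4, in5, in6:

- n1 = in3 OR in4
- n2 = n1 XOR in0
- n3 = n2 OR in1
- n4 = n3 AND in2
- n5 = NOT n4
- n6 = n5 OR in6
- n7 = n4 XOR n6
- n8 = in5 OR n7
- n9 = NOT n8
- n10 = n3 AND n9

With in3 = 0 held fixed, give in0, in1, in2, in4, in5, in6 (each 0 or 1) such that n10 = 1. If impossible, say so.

Check with in3 = 0 and in0=0, in1=1, in2=1, in4=0, in5=0, in6=1:
n1 = in3 OR in4 = 0 OR 0 = 0
n2 = n1 XOR in0 = 0 XOR 0 = 0
n3 = n2 OR in1 = 0 OR 1 = 1
n4 = n3 AND in2 = 1 AND 1 = 1
n5 = NOT n4 = NOT 1 = 0
n6 = n5 OR in6 = 0 OR 1 = 1
n7 = n4 XOR n6 = 1 XOR 1 = 0
n8 = in5 OR n7 = 0 OR 0 = 0
n9 = NOT n8 = NOT 0 = 1
n10 = n3 AND n9 = 1 AND 1 = 1
So n10 = 1.

in0=0 in1=1 in2=1 in4=0 in5=0 in6=1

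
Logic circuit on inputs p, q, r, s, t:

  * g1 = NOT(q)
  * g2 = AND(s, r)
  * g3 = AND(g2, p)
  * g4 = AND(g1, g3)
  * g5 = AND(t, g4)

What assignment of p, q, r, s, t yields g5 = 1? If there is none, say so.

p=1 q=0 r=1 s=1 t=1

Check with p=1 q=0 r=1 s=1 t=1:
g1 = NOT(q) = NOT 0 = 1
g2 = AND(s, r) = AND(1, 1) = 1
g3 = AND(g2, p) = AND(1, 1) = 1
g4 = AND(g1, g3) = AND(1, 1) = 1
g5 = AND(t, g4) = AND(1, 1) = 1
So g5 = 1 as required.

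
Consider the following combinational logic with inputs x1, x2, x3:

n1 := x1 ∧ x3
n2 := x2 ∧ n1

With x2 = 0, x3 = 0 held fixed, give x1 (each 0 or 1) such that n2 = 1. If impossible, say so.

With x2 = 0, x3 = 0 fixed, none of the 2 settings of x1 give n2 = 1.
For example, with x1=1:
n1 = x1 ∧ x3 = 1 ∧ 0 = 0
n2 = x2 ∧ n1 = 0 ∧ 0 = 0
giving n2 = 0 ≠ 1.

no solution exists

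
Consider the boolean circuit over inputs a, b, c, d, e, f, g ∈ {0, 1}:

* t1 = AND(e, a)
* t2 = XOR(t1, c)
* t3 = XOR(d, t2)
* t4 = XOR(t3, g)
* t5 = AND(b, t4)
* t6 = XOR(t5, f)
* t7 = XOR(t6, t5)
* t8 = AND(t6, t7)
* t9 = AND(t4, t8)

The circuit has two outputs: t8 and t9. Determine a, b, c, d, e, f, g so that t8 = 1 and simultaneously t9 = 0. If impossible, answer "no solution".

Check with a=0, b=1, c=1, d=1, e=0, f=1, g=0:
t1 = AND(e, a) = AND(0, 0) = 0
t2 = XOR(t1, c) = XOR(0, 1) = 1
t3 = XOR(d, t2) = XOR(1, 1) = 0
t4 = XOR(t3, g) = XOR(0, 0) = 0
t5 = AND(b, t4) = AND(1, 0) = 0
t6 = XOR(t5, f) = XOR(0, 1) = 1
t7 = XOR(t6, t5) = XOR(1, 0) = 1
t8 = AND(t6, t7) = AND(1, 1) = 1
t9 = AND(t4, t8) = AND(0, 1) = 0
So t8 = 1 and t9 = 0.

a=0, b=1, c=1, d=1, e=0, f=1, g=0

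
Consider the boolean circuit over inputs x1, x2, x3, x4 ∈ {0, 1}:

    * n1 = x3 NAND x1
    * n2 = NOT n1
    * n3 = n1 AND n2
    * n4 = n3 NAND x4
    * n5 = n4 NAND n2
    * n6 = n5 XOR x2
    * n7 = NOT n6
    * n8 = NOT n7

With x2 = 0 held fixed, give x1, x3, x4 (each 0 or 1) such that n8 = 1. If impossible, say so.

x1=0, x3=1, x4=1

n8 = NOT n7 must be 1, so n7 = 0.
Check with x2 = 0 and x1=0, x3=1, x4=1:
n1 = x3 NAND x1 = 1 NAND 0 = 1
n2 = NOT n1 = NOT 1 = 0
n3 = n1 AND n2 = 1 AND 0 = 0
n4 = n3 NAND x4 = 0 NAND 1 = 1
n5 = n4 NAND n2 = 1 NAND 0 = 1
n6 = n5 XOR x2 = 1 XOR 0 = 1
n7 = NOT n6 = NOT 1 = 0
n8 = NOT n7 = NOT 0 = 1
So n8 = 1.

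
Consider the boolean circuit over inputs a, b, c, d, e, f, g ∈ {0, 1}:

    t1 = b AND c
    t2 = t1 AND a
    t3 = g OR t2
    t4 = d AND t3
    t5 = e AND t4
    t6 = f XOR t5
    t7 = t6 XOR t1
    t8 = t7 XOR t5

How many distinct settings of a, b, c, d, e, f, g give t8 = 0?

64

t8 = t7 XOR t5 must be 0, so t7 and t5 are equal.
Enumerating the 128 input combinations, 64 give t8 = 0 and 64 give t8 = 1.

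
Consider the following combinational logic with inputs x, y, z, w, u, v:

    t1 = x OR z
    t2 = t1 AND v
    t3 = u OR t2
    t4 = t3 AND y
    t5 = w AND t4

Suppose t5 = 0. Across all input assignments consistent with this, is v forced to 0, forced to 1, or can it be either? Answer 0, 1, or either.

either

Both values of v occur among assignments with t5 = 0:
  v=0: x=0, y=0, z=0, w=0, u=0, v=0
  v=1: x=0, y=0, z=0, w=0, u=0, v=1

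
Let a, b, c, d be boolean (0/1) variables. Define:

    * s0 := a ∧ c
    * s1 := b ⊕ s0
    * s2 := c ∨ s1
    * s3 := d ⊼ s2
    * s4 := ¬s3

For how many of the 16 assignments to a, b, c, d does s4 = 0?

10

s4 = ¬s3 must be 0, so s3 = 1.
s3 = d ⊼ s2 must be 1, so at least one of d, s2 is 0.
Enumerating the 16 input combinations, 10 give s4 = 0 and 6 give s4 = 1.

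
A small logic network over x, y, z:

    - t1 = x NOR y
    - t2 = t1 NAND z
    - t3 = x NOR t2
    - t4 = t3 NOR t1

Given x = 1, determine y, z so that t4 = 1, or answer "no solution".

t4 = t3 NOR t1 must be 1, so both t3 = 0 and t1 = 0.
t3 = x NOR t2 must be 0, so at least one of x, t2 is 1.
Check with x = 1 and y=1, z=1:
t1 = x NOR y = 1 NOR 1 = 0
t2 = t1 NAND z = 0 NAND 1 = 1
t3 = x NOR t2 = 1 NOR 1 = 0
t4 = t3 NOR t1 = 0 NOR 0 = 1
So t4 = 1.

y=1, z=1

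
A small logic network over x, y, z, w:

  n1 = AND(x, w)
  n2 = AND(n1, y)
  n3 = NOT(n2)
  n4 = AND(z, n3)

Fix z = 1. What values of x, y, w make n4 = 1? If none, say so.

n4 = AND(z, n3) must be 1, so both z = 1 and n3 = 1.
Check with z = 1 and x=0, y=0, w=1:
n1 = AND(x, w) = AND(0, 1) = 0
n2 = AND(n1, y) = AND(0, 0) = 0
n3 = NOT(n2) = NOT 0 = 1
n4 = AND(z, n3) = AND(1, 1) = 1
So n4 = 1.

x=0, y=0, w=1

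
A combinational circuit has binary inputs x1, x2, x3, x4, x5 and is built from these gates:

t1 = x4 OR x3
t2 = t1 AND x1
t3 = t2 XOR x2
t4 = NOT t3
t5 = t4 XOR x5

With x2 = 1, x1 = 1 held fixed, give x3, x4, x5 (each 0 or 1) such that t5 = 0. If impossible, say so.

x3=1, x4=0, x5=1

t5 = t4 XOR x5 must be 0, so t4 and x5 are equal.
Check with x2 = 1, x1 = 1 and x3=1, x4=0, x5=1:
t1 = x4 OR x3 = 0 OR 1 = 1
t2 = t1 AND x1 = 1 AND 1 = 1
t3 = t2 XOR x2 = 1 XOR 1 = 0
t4 = NOT t3 = NOT 0 = 1
t5 = t4 XOR x5 = 1 XOR 1 = 0
So t5 = 0.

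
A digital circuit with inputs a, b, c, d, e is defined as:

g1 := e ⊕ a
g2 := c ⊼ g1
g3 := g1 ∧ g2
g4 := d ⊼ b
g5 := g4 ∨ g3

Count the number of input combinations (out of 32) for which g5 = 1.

g5 = g4 ∨ g3 must be 1, so at least one of g4, g3 is 1.
Enumerating the 32 input combinations, 26 give g5 = 1 and 6 give g5 = 0.

26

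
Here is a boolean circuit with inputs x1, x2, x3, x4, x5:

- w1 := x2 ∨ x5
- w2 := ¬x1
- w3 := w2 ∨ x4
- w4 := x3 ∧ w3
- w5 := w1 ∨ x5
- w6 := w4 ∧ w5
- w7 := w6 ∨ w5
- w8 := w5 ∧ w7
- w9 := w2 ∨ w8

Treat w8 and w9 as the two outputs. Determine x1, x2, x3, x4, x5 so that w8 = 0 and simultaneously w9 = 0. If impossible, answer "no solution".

x1=1 x2=0 x3=0 x4=1 x5=0

Check with x1=1 x2=0 x3=0 x4=1 x5=0:
w1 = x2 ∨ x5 = 0 ∨ 0 = 0
w2 = ¬x1 = ¬1 = 0
w3 = w2 ∨ x4 = 0 ∨ 1 = 1
w4 = x3 ∧ w3 = 0 ∧ 1 = 0
w5 = w1 ∨ x5 = 0 ∨ 0 = 0
w6 = w4 ∧ w5 = 0 ∧ 0 = 0
w7 = w6 ∨ w5 = 0 ∨ 0 = 0
w8 = w5 ∧ w7 = 0 ∧ 0 = 0
w9 = w2 ∨ w8 = 0 ∨ 0 = 0
So w8 = 0 and w9 = 0.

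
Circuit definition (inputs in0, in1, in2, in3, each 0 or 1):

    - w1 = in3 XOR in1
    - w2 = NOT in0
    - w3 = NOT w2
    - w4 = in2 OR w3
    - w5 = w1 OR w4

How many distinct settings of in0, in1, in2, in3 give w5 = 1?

w5 = w1 OR w4 must be 1, so at least one of w1, w4 is 1.
Enumerating the 16 input combinations, 14 give w5 = 1 and 2 give w5 = 0.

14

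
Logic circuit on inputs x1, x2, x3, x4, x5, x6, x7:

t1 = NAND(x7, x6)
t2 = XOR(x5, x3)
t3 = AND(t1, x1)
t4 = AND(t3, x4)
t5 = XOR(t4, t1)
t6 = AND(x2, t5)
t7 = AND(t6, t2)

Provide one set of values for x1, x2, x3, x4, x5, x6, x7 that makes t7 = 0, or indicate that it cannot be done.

t7 = AND(t6, t2) must be 0, so at least one of t6, t2 is 0.
Check with x1=0 x2=0 x3=1 x4=1 x5=1 x6=1 x7=1:
t1 = NAND(x7, x6) = NAND(1, 1) = 0
t2 = XOR(x5, x3) = XOR(1, 1) = 0
t3 = AND(t1, x1) = AND(0, 0) = 0
t4 = AND(t3, x4) = AND(0, 1) = 0
t5 = XOR(t4, t1) = XOR(0, 0) = 0
t6 = AND(x2, t5) = AND(0, 0) = 0
t7 = AND(t6, t2) = AND(0, 0) = 0
So t7 = 0 as required.

x1=0 x2=0 x3=1 x4=1 x5=1 x6=1 x7=1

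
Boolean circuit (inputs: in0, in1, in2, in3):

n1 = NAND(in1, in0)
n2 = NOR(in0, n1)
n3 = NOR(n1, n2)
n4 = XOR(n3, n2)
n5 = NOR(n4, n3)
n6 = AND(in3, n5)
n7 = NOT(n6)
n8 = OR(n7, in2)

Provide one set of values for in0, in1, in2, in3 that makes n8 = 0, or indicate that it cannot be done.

in0=0, in1=1, in2=0, in3=1

Check with in0=0, in1=1, in2=0, in3=1:
n1 = NAND(in1, in0) = NAND(1, 0) = 1
n2 = NOR(in0, n1) = NOR(0, 1) = 0
n3 = NOR(n1, n2) = NOR(1, 0) = 0
n4 = XOR(n3, n2) = XOR(0, 0) = 0
n5 = NOR(n4, n3) = NOR(0, 0) = 1
n6 = AND(in3, n5) = AND(1, 1) = 1
n7 = NOT(n6) = NOT 1 = 0
n8 = OR(n7, in2) = OR(0, 0) = 0
So n8 = 0 as required.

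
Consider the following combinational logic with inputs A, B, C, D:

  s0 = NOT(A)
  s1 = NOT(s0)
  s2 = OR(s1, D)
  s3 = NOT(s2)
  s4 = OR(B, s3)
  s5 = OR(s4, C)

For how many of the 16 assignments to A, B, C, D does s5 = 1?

s5 = OR(s4, C) must be 1, so at least one of s4, C is 1.
Enumerating the 16 input combinations, 13 give s5 = 1 and 3 give s5 = 0.

13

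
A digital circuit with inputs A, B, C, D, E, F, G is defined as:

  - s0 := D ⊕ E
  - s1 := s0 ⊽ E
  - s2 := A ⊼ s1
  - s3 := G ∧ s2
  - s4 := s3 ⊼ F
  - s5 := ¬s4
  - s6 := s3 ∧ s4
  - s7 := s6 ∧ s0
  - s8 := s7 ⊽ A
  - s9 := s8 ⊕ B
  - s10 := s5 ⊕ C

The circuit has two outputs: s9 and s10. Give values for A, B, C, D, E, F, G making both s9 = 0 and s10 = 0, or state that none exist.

Check with A=0, B=1, C=0, D=0, E=1, F=1, G=0:
s0 = D ⊕ E = 0 ⊕ 1 = 1
s1 = s0 ⊽ E = 1 ⊽ 1 = 0
s2 = A ⊼ s1 = 0 ⊼ 0 = 1
s3 = G ∧ s2 = 0 ∧ 1 = 0
s4 = s3 ⊼ F = 0 ⊼ 1 = 1
s5 = ¬s4 = ¬1 = 0
s6 = s3 ∧ s4 = 0 ∧ 1 = 0
s7 = s6 ∧ s0 = 0 ∧ 1 = 0
s8 = s7 ⊽ A = 0 ⊽ 0 = 1
s9 = s8 ⊕ B = 1 ⊕ 1 = 0
s10 = s5 ⊕ C = 0 ⊕ 0 = 0
So s9 = 0 and s10 = 0.

A=0, B=1, C=0, D=0, E=1, F=1, G=0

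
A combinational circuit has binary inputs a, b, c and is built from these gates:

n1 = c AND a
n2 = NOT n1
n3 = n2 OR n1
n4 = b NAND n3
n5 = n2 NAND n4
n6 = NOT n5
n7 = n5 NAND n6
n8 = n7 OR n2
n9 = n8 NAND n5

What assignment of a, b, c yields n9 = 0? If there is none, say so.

n9 = n8 NAND n5 must be 0, so both n8 = 1 and n5 = 1.
n8 = n7 OR n2 must be 1, so at least one of n7, n2 is 1.
n5 = n2 NAND n4 must be 1, so at least one of n2, n4 is 0.
Check with a=0, b=1, c=1:
n1 = c AND a = 1 AND 0 = 0
n2 = NOT n1 = NOT 0 = 1
n3 = n2 OR n1 = 1 OR 0 = 1
n4 = b NAND n3 = 1 NAND 1 = 0
n5 = n2 NAND n4 = 1 NAND 0 = 1
n6 = NOT n5 = NOT 1 = 0
n7 = n5 NAND n6 = 1 NAND 0 = 1
n8 = n7 OR n2 = 1 OR 1 = 1
n9 = n8 NAND n5 = 1 NAND 1 = 0
So n9 = 0 as required.

a=0, b=1, c=1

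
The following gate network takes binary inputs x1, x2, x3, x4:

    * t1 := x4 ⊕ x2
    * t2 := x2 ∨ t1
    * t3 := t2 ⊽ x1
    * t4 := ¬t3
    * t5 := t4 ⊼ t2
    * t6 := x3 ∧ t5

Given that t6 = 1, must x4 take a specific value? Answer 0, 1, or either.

0

t6 = x3 ∧ t5 must be 1, so both x3 = 1 and t5 = 1.
t5 = t4 ⊼ t2 must be 1, so at least one of t4, t2 is 0.
Every assignment with t6 = 1 has x4 = 0; there are 2 such assignment(s).
  x1=0, x2=0, x3=1, x4=0
  x1=1, x2=0, x3=1, x4=0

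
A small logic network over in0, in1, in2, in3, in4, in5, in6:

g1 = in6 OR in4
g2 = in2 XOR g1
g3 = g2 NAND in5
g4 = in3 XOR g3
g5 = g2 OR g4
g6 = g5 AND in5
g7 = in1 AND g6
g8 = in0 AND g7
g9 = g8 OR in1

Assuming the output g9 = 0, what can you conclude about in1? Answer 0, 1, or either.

0

g9 = g8 OR in1 must be 0, so both g8 = 0 and in1 = 0.
g8 = in0 AND g7 must be 0, so at least one of in0, g7 is 0.
Every assignment with g9 = 0 has in1 = 0; there are 64 such assignment(s).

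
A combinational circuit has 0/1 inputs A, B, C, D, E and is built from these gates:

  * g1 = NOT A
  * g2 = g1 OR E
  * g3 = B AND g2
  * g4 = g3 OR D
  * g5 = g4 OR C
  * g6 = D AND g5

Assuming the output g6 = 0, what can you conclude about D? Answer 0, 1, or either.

0

g6 = D AND g5 must be 0, so at least one of D, g5 is 0.
Every assignment with g6 = 0 has D = 0; there are 16 such assignment(s).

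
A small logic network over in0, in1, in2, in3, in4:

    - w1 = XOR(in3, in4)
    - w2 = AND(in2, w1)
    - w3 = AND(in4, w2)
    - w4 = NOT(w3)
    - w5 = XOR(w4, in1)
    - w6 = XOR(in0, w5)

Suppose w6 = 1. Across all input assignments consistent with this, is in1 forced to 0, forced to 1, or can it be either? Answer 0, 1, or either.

either

Both values of in1 occur among assignments with w6 = 1:
  in1=0: in0=0, in1=0, in2=0, in3=0, in4=0
  in1=1: in0=0, in1=1, in2=1, in3=0, in4=1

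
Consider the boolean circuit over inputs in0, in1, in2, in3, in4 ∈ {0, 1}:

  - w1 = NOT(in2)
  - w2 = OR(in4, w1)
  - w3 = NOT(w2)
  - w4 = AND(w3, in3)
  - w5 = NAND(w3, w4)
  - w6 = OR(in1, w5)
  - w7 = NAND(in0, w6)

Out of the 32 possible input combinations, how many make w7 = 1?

w7 = NAND(in0, w6) must be 1, so at least one of in0, w6 is 0.
Enumerating the 32 input combinations, 17 give w7 = 1 and 15 give w7 = 0.

17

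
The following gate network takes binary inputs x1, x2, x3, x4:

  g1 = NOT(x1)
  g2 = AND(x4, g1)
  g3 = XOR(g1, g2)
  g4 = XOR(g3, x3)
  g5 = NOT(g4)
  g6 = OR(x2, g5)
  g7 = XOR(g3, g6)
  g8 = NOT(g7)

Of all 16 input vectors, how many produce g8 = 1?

6

g8 = NOT(g7) must be 1, so g7 = 0.
g7 = XOR(g3, g6) must be 0, so g3 and g6 are equal.
Satisfying assignments:
  x1=0, x2=0, x3=1, x4=0
  x1=0, x2=0, x3=1, x4=1
  x1=0, x2=1, x3=0, x4=0
  x1=0, x2=1, x3=1, x4=0
  x1=1, x2=0, x3=1, x4=0
  x1=1, x2=0, x3=1, x4=1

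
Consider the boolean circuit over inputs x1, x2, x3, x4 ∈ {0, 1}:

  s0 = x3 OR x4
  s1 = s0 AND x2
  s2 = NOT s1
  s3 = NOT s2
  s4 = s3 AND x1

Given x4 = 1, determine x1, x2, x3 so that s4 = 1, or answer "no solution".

Check with x4 = 1 and x1=1, x2=1, x3=0:
s0 = x3 OR x4 = 0 OR 1 = 1
s1 = s0 AND x2 = 1 AND 1 = 1
s2 = NOT s1 = NOT 1 = 0
s3 = NOT s2 = NOT 0 = 1
s4 = s3 AND x1 = 1 AND 1 = 1
So s4 = 1.

x1=1 x2=1 x3=0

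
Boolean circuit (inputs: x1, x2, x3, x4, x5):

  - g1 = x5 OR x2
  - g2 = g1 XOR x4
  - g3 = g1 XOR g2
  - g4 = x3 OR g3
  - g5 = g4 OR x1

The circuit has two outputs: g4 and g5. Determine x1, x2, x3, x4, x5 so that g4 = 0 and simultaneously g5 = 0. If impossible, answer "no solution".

x1=0 x2=0 x3=0 x4=0 x5=1

Check with x1=0 x2=0 x3=0 x4=0 x5=1:
g1 = x5 OR x2 = 1 OR 0 = 1
g2 = g1 XOR x4 = 1 XOR 0 = 1
g3 = g1 XOR g2 = 1 XOR 1 = 0
g4 = x3 OR g3 = 0 OR 0 = 0
g5 = g4 OR x1 = 0 OR 0 = 0
So g4 = 0 and g5 = 0.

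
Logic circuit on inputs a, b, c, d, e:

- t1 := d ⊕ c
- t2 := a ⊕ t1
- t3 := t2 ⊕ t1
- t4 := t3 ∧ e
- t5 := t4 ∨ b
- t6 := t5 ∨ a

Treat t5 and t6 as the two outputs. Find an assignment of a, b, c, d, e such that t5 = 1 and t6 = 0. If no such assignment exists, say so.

Across all 32 input combinations, none give both t5 = 1 and t6 = 0.

no solution exists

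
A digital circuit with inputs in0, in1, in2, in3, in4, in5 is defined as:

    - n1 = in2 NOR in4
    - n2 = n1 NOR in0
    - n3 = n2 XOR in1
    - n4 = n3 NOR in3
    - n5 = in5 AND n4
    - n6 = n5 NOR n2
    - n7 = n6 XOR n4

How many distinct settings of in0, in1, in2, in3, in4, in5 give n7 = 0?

n7 = n6 XOR n4 must be 0, so n6 and n4 are equal.
Enumerating the 64 input combinations, 23 give n7 = 0 and 41 give n7 = 1.

23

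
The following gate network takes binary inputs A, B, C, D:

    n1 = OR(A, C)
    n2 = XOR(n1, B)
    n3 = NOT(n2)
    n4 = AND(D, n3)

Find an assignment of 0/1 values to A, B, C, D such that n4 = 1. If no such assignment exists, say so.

A=1 B=1 C=0 D=1

Check with A=1 B=1 C=0 D=1:
n1 = OR(A, C) = OR(1, 0) = 1
n2 = XOR(n1, B) = XOR(1, 1) = 0
n3 = NOT(n2) = NOT 0 = 1
n4 = AND(D, n3) = AND(1, 1) = 1
So n4 = 1 as required.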